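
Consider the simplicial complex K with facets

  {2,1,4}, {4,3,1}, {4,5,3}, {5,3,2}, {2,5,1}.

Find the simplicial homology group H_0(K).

K has 5 vertices, 10 edges, 5 triangles.
rank ∂_0 = 0, rank ∂_1 = 4 ⇒ b_0 = 5 − 0 − 4 = 1; all invariant factors of ∂_1 are 1 so no torsion. So H_0 = Z.

H_0 ≅ Z.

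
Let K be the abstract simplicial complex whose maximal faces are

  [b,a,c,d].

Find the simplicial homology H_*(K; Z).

H_0 ≅ Z,  H_1 = 0,  H_2 = 0,  H_3 = 0.

We work with the vertex ordering a < b < c < d. The simplices of K, each written with vertices in increasing order, are:

  0-simplices (4): a, b, c, d
  1-simplices (6): ab, ac, ad, bc, bd, cd
  2-simplices (4): abc, abd, acd, bcd
  3-simplices (1): abcd

giving chain groups C_0 ≅ Z^4, C_1 ≅ Z^6, C_2 ≅ Z^4, C_3 ≅ Z^1.

∂_1: C_1 → C_0 is given by ∂[p,q] = [q] − [p].
This gives a 4×6 integer matrix of rank 3; reducing to Smith normal form yields diagonal entries (1,1,1).

∂_2: C_2 → C_1 maps a triangle to the signed sum of its edges. For instance
  ∂acd = cd − ad + ac,
  ∂bcd = cd − bd + bc.
As a 6×4 matrix over Z this has rank 3, with invariant factors (1,1,1).

Boundary ∂_3: C_3 → C_2 sends each 3-simplex σ to the alternating sum Σ_i (−1)^i (σ with its i-th vertex removed). For instance
  ∂abcd = bcd − acd + abd − abc.
The resulting 4×1 matrix has rank 1, and its Smith normal form has invariant factors (1).

Reading off H_k = ker ∂_k / im ∂_{k+1}:

  H_0: rank C_0 − rank ∂_1 = 4 − 3 = 1, and the invariant factors of ∂_1 are all 1, so H_0 = Z.
  H_1: rank ker ∂_1 − rank ∂_2 = (6 − 3) − 3 = 0, and the invariant factors of ∂_2 are all 1, so H_1 = 0.
  H_2: rank ker ∂_2 − rank ∂_3 = (4 − 3) − 1 = 0, and the invariant factors of ∂_3 are all 1, so H_2 = 0.
  H_3: rank ker ∂_3 − rank ∂_4 = (1 − 1) − 0 = 0, and there is no ∂_4, so H_3 = 0.

As a check, the Euler characteristic is 4 − 6 + 4 − 1 = 1, which agrees with 1 − 0 + 0 − 0 = 1.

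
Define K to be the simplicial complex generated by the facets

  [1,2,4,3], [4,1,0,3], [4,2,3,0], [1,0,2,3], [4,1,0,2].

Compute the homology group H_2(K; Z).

Take the total order 0 < 1 < 2 < 3 < 4 on the vertex set. Then K (dimension 3) consists of the simplices:

  0-simplices (5): [0], [1], [2], [3], [4]
  1-simplices (10): [0,1], [0,2], [0,3], [0,4], [1,2], [1,3], [1,4], [2,3], [2,4], [3,4]
  2-simplices (10): [0,1,2], [0,1,3], [0,1,4], [0,2,3], [0,2,4], [0,3,4], [1,2,3], [1,2,4], [1,3,4], [2,3,4]
  3-simplices (5): [0,1,2,3], [0,1,2,4], [0,1,3,4], [0,2,3,4], [1,2,3,4]

giving chain groups C_0 ≅ Z^5, C_1 ≅ Z^10, C_2 ≅ Z^10, C_3 ≅ Z^5.

∂_1: C_1 → C_0 is given by ∂[p,q] = [q] − [p]. For instance
  ∂[1,4] = [4] − [1].
As a 5×10 matrix over Z this has rank 4, with invariant factors (1,1,1,1).

The boundary map ∂_2: C_2 → C_1 maps a triangle to the signed sum of its edges. For instance
  ∂[0,2,3] = [2,3] − [0,3] + [0,2],
  ∂[0,1,4] = [1,4] − [0,4] + [0,1].
This gives a 10×10 integer matrix of rank 6; reducing to Smith normal form yields diagonal entries (1,1,1,1,1,1).

The boundary map ∂_3: C_3 → C_2 sends each 3-simplex σ to the alternating sum Σ_i (−1)^i (σ with its i-th vertex removed). For instance
  ∂[0,2,3,4] = [2,3,4] − [0,3,4] + [0,2,4] − [0,2,3],
  ∂[0,1,2,4] = [1,2,4] − [0,2,4] + [0,1,4] − [0,1,2].
The 10×5 boundary matrix has rank 4 and Smith normal form diag(1,1,1,1).

Computing H_k = (kernel of ∂_k) / (image of ∂_{k+1}):

  H_2: rank ker ∂_2 − rank ∂_3 = (10 − 6) − 4 = 0, and the invariant factors of ∂_3 are all 1, so H_2 ≅ 0.

(K is a triangulation of the 3-sphere S^3.)

H_2 = 0.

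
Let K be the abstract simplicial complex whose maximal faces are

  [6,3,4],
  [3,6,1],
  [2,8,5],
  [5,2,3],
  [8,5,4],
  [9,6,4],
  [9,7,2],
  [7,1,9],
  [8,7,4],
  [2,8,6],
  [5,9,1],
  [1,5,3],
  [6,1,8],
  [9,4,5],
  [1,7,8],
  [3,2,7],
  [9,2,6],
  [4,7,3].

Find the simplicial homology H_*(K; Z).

Take the total order 1 < 2 < 3 < 4 < 5 < 6 < 7 < 8 < 9 on the vertex set. Then K (dimension 2) consists of the simplices:

  0-simplices (9): [1], [2], [3], [4], [5], [6], [7], [8], [9]
  1-simplices (27): (27 of them)
  2-simplices (18): [1,3,5], [1,3,6], [1,5,9], [1,6,8], [1,7,8], [1,7,9], [2,3,5], [2,3,7], [2,5,8], [2,6,8], [2,6,9], [2,7,9], [3,4,6], [3,4,7], [4,5,8], [4,5,9], [4,6,9], [4,7,8]

so the chain groups are C_0 ≅ Z^9, C_1 ≅ Z^27, C_2 ≅ Z^18.

∂_1: C_1 → C_0 maps an edge to its endpoints' difference, ∂[p,q] = q − p. For instance
  ∂[3,4] = [4] − [3].
The resulting 9×27 matrix has rank 8, and its Smith normal form has invariant factors (1,1,1,1,1,1,1,1).

Boundary ∂_2: C_2 → C_1 maps a triangle to the signed sum of its edges. For instance
  ∂[4,5,8] = [5,8] − [4,8] + [4,5],
  ∂[1,5,9] = [5,9] − [1,9] + [1,5].
The resulting 27×18 matrix has rank 17, and its Smith normal form has invariant factors (1,1,1,1,1,1,1,1,1,1,1,1,1,1,1,1,1).

Computing H_k = (kernel of ∂_k) / (image of ∂_{k+1}):

  H_0: rank C_0 − rank ∂_1 = 9 − 8 = 1, and the invariant factors of ∂_1 are all 1, so H_0 = Z.
  H_1: rank ker ∂_1 − rank ∂_2 = (27 − 8) − 17 = 2, and the invariant factors of ∂_2 are all 1, so H_1 = Z^2.
  H_2: rank ker ∂_2 − rank ∂_3 = (18 − 17) − 0 = 1, and there is no ∂_3, so H_2 = Z.

As a check, the Euler characteristic is 9 − 27 + 18 = 0, which agrees with 1 − 2 + 1 = 0.
(K is a triangulation of the torus T^2.)

H_0 ≅ Z,  H_1 ≅ Z^2,  H_2 ≅ Z.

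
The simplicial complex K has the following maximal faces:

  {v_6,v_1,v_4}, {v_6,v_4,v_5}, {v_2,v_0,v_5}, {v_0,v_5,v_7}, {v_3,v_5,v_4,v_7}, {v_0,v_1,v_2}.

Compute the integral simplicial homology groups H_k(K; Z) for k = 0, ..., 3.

Fix the vertex order v_0 < v_1 < v_2 < v_3 < v_4 < v_5 < v_6 < v_7 and write every simplex with vertices in increasing order. Then dim K = 3 and the simplices of K are:

  0-simplices (8): [v_0], [v_1], [v_2], [v_3], [v_4], [v_5], [v_6], [v_7]
  1-simplices (16): (16 of them)
  2-simplices (9): [v_0,v_1,v_2], [v_0,v_2,v_5], [v_0,v_5,v_7], [v_1,v_4,v_6], [v_3,v_4,v_5], [v_3,v_4,v_7], [v_3,v_5,v_7], [v_4,v_5,v_6], [v_4,v_5,v_7]
  3-simplices (1): [v_3,v_4,v_5,v_7]

Hence C_0 ≅ Z^8, C_1 ≅ Z^16, C_2 ≅ Z^9, C_3 ≅ Z^1.

The boundary map ∂_1: C_1 → C_0 sends each edge [p,q] (with p < q) to q − p. For instance
  ∂[v_4,v_5] = [v_5] − [v_4].
The resulting 8×16 matrix has rank 7, and its Smith normal form has invariant factors (1,1,1,1,1,1,1).

The boundary map ∂_2: C_2 → C_1 acts by ∂[p,q,r] = [q,r] − [p,r] + [p,q]. For instance
  ∂[v_4,v_5,v_7] = [v_5,v_7] − [v_4,v_7] + [v_4,v_5],
  ∂[v_0,v_5,v_7] = [v_5,v_7] − [v_0,v_7] + [v_0,v_5].
The resulting 16×9 matrix has rank 8, and its Smith normal form has invariant factors (1,1,1,1,1,1,1,1).

Boundary ∂_3: C_3 → C_2 sends each 3-simplex σ to the alternating sum Σ_i (−1)^i (σ with its i-th vertex removed). For instance
  ∂[v_3,v_4,v_5,v_7] = [v_4,v_5,v_7] − [v_3,v_5,v_7] + [v_3,v_4,v_7] − [v_3,v_4,v_5].
As a 9×1 matrix over Z this has rank 1, with invariant factors (1).

From H_k ≅ ker(∂_k) / im(∂_{k+1}) we obtain:

  H_0: rank C_0 − rank ∂_1 = 8 − 7 = 1, and the invariant factors of ∂_1 are all 1, so H_0 ≅ Z.
  H_1: rank ker ∂_1 − rank ∂_2 = (16 − 7) − 8 = 1, and the invariant factors of ∂_2 are all 1, so H_1 ≅ Z.
  H_2: rank ker ∂_2 − rank ∂_3 = (9 − 8) − 1 = 0, and the invariant factors of ∂_3 are all 1, so H_2 ≅ 0.
  H_3: rank ker ∂_3 − rank ∂_4 = (1 − 1) − 0 = 0, and there is no ∂_4, so H_3 ≅ 0.

As a check, the Euler characteristic is 8 − 16 + 9 − 1 = 0, which agrees with 1 − 1 + 0 − 0 = 0.

H_0 ≅ Z,  H_1 ≅ Z,  H_2 = 0,  H_3 = 0.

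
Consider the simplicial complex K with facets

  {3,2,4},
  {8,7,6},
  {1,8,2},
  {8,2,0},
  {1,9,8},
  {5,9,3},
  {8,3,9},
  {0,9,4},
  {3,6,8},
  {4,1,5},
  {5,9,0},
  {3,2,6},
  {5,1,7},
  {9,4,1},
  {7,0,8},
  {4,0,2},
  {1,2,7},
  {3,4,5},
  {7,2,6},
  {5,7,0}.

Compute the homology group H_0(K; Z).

H_0 ≅ Z.

Order the vertices as 0 < 1 < 2 < 3 < 4 < 5 < 6 < 7 < 8 < 9. Listing each simplex with vertices in this order, K has dimension 2 with simplices:

  0-simplices (10): [0], [1], [2], [3], [4], [5], [6], [7], [8], [9]
  1-simplices (30): (30 of them)
  2-simplices (20): (20 of them)

giving chain groups C_0 ≅ Z^10, C_1 ≅ Z^30, C_2 ≅ Z^20.

Boundary ∂_1: C_1 → C_0 is given by ∂[p,q] = [q] − [p].
The resulting 10×30 matrix has rank 9, and its Smith normal form has invariant factors (1,1,1,1,1,1,1,1,1).

∂_2: C_2 → C_1 acts by ∂[p,q,r] = [q,r] − [p,r] + [p,q]. For instance
  ∂[2,3,6] = [3,6] − [2,6] + [2,3],
  ∂[1,8,9] = [8,9] − [1,9] + [1,8].
The 30×20 boundary matrix has rank 20 and Smith normal form diag(1,1,1,1,1,1,1,1,1,1,1,1,1,1,1,1,1,1,1,2).

Reading off H_k = ker ∂_k / im ∂_{k+1}:

  H_0: rank C_0 − rank ∂_1 = 10 − 9 = 1, and the invariant factors of ∂_1 are all 1, so H_0 = Z.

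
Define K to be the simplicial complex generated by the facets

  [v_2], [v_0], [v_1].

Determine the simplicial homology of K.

H_0 ≅ Z^3.

Order the vertices as v_0 < v_1 < v_2. Listing each simplex with vertices in this order, K has dimension 0 with simplices:

  0-simplices (3): [v_0], [v_1], [v_2]

Hence C_0 ≅ Z^3.

Reading off H_k = ker ∂_k / im ∂_{k+1}:

  H_0: rank C_0 − rank ∂_1 = 3 − 0 = 3, and there is no ∂_1, so H_0 ≅ Z^3.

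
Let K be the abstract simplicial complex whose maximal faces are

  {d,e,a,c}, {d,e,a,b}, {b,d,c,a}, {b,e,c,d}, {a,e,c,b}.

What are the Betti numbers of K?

We work with the vertex ordering a < b < c < d < e. The simplices of K, each written with vertices in increasing order, are:

  0-simplices (5): a, b, c, d, e
  1-simplices (10): ab, ac, ad, ae, bc, bd, be, cd, ce, de
  2-simplices (10): abc, abd, abe, acd, ace, ade, bcd, bce, bde, cde
  3-simplices (5): abcd, abce, abde, acde, bcde

giving chain groups C_0 ≅ Z^5, C_1 ≅ Z^10, C_2 ≅ Z^10, C_3 ≅ Z^5.

∂_1: C_1 → C_0 is given by ∂[p,q] = [q] − [p]. For instance
  ∂de = e − d.
The resulting 5×10 matrix has rank 4, and its Smith normal form has invariant factors (1,1,1,1).

The boundary map ∂_2: C_2 → C_1 sends each 2-simplex [p,q,r] to [q,r] − [p,r] + [p,q]. For instance
  ∂ace = ce − ae + ac,
  ∂bde = de − be + bd.
As a 10×10 matrix over Z this has rank 6, with invariant factors (1,1,1,1,1,1).

The boundary map ∂_3: C_3 → C_2 sends each 3-simplex σ to the alternating sum Σ_i (−1)^i (σ with its i-th vertex removed). For instance
  ∂abce = bce − ace + abe − abc,
  ∂acde = cde − ade + ace − acd.
As a 10×5 matrix over Z this has rank 4, with invariant factors (1,1,1,1).

Computing H_k = (kernel of ∂_k) / (image of ∂_{k+1}):

  H_0: rank C_0 − rank ∂_1 = 5 − 4 = 1, and the invariant factors of ∂_1 are all 1, so H_0 = Z.
  H_1: rank ker ∂_1 − rank ∂_2 = (10 − 4) − 6 = 0, and the invariant factors of ∂_2 are all 1, so H_1 = 0.
  H_2: rank ker ∂_2 − rank ∂_3 = (10 − 6) − 4 = 0, and the invariant factors of ∂_3 are all 1, so H_2 = 0.
  H_3: rank ker ∂_3 − rank ∂_4 = (5 − 4) − 0 = 1, and there is no ∂_4, so H_3 = Z.

Hence the Betti numbers are b_0 = 1, b_1 = 0, b_2 = 0, b_3 = 1.

b_0 = 1, b_1 = 0, b_2 = 0, b_3 = 1.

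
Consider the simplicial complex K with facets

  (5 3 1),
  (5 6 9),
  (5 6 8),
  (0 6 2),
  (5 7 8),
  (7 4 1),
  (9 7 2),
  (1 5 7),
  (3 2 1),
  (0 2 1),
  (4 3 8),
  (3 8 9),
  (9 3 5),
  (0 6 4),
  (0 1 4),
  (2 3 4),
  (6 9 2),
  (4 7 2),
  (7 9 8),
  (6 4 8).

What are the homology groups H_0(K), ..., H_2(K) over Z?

Fix the vertex order 0 < 1 < 2 < 3 < 4 < 5 < 6 < 7 < 8 < 9 and write every simplex with vertices in increasing order. Then dim K = 2 and the simplices of K are:

  0-simplices (10): [0], [1], [2], [3], [4], [5], [6], [7], [8], [9]
  1-simplices (30): (30 of them)
  2-simplices (20): (20 of them)

Hence C_0 ≅ Z^10, C_1 ≅ Z^30, C_2 ≅ Z^20.

Boundary ∂_1: C_1 → C_0 maps an edge to its endpoints' difference, ∂[p,q] = q − p.
The 10×30 boundary matrix has rank 9 and Smith normal form diag(1,1,1,1,1,1,1,1,1).

Boundary ∂_2: C_2 → C_1 maps a triangle to the signed sum of its edges. For instance
  ∂[0,1,4] = [1,4] − [0,4] + [0,1],
  ∂[2,4,7] = [4,7] − [2,7] + [2,4].
This gives a 30×20 integer matrix of rank 20; reducing to Smith normal form yields diagonal entries (1,1,1,1,1,1,1,1,1,1,1,1,1,1,1,1,1,1,1,2).

Now H_k = ker ∂_k / im ∂_{k+1}, so:

  H_0: rank C_0 − rank ∂_1 = 10 − 9 = 1, and the invariant factors of ∂_1 are all 1, so H_0 = Z.
  H_1: rank ker ∂_1 − rank ∂_2 = (30 − 9) − 20 = 1, and ∂_2 has invariant factor 2 > 1, so H_1 = Z × Z/2.
  H_2: rank ker ∂_2 − rank ∂_3 = (20 − 20) − 0 = 0, and there is no ∂_3, so H_2 = 0.

H_0 = Z,  H_1 = Z × Z/2,  H_2 = 0.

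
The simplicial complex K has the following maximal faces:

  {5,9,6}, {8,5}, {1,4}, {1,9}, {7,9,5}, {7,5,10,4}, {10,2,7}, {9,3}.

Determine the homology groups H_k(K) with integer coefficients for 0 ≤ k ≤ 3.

Fix the vertex order 1 < 2 < 3 < 4 < 5 < 6 < 7 < 8 < 9 < 10 and write every simplex with vertices in increasing order. Then dim K = 3 and the simplices of K are:

  0-simplices (10): [1], [2], [3], [4], [5], [6], [7], [8], [9], [10]
  1-simplices (16): [1,4], [1,9], [2,7], [2,10], [3,9], [4,5], [4,7], [4,10], [5,6], [5,7], [5,8], [5,9], [5,10], [6,9], [7,9], [7,10]
  2-simplices (7): [2,7,10], [4,5,7], [4,5,10], [4,7,10], [5,6,9], [5,7,9], [5,7,10]
  3-simplices (1): [4,5,7,10]

so the chain groups are C_0 ≅ Z^10, C_1 ≅ Z^16, C_2 ≅ Z^7, C_3 ≅ Z^1.

Boundary ∂_1: C_1 → C_0 maps an edge to its endpoints' difference, ∂[p,q] = q − p. For instance
  ∂[5,8] = [8] − [5].
This gives a 10×16 integer matrix of rank 9; reducing to Smith normal form yields diagonal entries (1,1,1,1,1,1,1,1,1).

Boundary ∂_2: C_2 → C_1 maps a triangle to the signed sum of its edges. For instance
  ∂[5,7,9] = [7,9] − [5,9] + [5,7],
  ∂[2,7,10] = [7,10] − [2,10] + [2,7].
As a 16×7 matrix over Z this has rank 6, with invariant factors (1,1,1,1,1,1).

Boundary ∂_3: C_3 → C_2 sends each 3-simplex σ to the alternating sum Σ_i (−1)^i (σ with its i-th vertex removed). For instance
  ∂[4,5,7,10] = [5,7,10] − [4,7,10] + [4,5,10] − [4,5,7].
As a 7×1 matrix over Z this has rank 1, with invariant factors (1).

Now H_k = ker ∂_k / im ∂_{k+1}, so:

  H_0: rank C_0 − rank ∂_1 = 10 − 9 = 1, and the invariant factors of ∂_1 are all 1, so H_0 ≅ Z.
  H_1: rank ker ∂_1 − rank ∂_2 = (16 − 9) − 6 = 1, and the invariant factors of ∂_2 are all 1, so H_1 ≅ Z.
  H_2: rank ker ∂_2 − rank ∂_3 = (7 − 6) − 1 = 0, and the invariant factors of ∂_3 are all 1, so H_2 ≅ 0.
  H_3: rank ker ∂_3 − rank ∂_4 = (1 − 1) − 0 = 0, and there is no ∂_4, so H_3 ≅ 0.

H_0 ≅ Z,  H_1 ≅ Z,  H_2 = 0,  H_3 = 0.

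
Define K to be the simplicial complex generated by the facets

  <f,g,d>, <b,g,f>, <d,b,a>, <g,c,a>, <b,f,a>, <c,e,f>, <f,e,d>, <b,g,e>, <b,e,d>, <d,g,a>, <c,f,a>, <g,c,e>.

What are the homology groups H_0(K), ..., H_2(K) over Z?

H_0 = Z,  H_1 = Z/2,  H_2 = 0.

We work with the vertex ordering a < b < c < d < e < f < g. The simplices of K, each written with vertices in increasing order, are:

  0-simplices (7): a, b, c, d, e, f, g
  1-simplices (18): ab, ac, ad, af, ag, bd, be, bf, bg, ce, cf, cg, de, df, dg, ef, eg, fg
  2-simplices (12): abd, abf, acf, acg, adg, bde, beg, bfg, cef, ceg, def, dfg

so the chain groups are C_0 ≅ Z^7, C_1 ≅ Z^18, C_2 ≅ Z^12.

The boundary map ∂_1: C_1 → C_0 maps an edge to its endpoints' difference, ∂[p,q] = q − p. For instance
  ∂ac = c − a.
As a 7×18 matrix over Z this has rank 6, with invariant factors (1,1,1,1,1,1).

Boundary ∂_2: C_2 → C_1 sends each 2-simplex [p,q,r] to [q,r] − [p,r] + [p,q]. For instance
  ∂bde = de − be + bd,
  ∂acf = cf − af + ac.
The 18×12 boundary matrix has rank 12 and Smith normal form diag(1,1,1,1,1,1,1,1,1,1,1,2).

Now H_k = ker ∂_k / im ∂_{k+1}, so:

  H_0: rank C_0 − rank ∂_1 = 7 − 6 = 1, and the invariant factors of ∂_1 are all 1, so H_0 = Z.
  H_1: rank ker ∂_1 − rank ∂_2 = (18 − 6) − 12 = 0, and ∂_2 has invariant factor 2 > 1, so H_1 = Z/2.
  H_2: rank ker ∂_2 − rank ∂_3 = (12 − 12) − 0 = 0, and there is no ∂_3, so H_2 = 0.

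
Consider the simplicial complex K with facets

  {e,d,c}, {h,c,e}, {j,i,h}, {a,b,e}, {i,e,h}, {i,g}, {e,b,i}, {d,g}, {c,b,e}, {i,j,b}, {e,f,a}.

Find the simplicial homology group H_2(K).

H_2 ≅ 0.

Fix the vertex order a < b < c < d < e < f < g < h < i < j and write every simplex with vertices in increasing order. Then dim K = 2 and the simplices of K are:

  0-simplices (10): a, b, c, d, e, f, g, h, i, j
  1-simplices (19): ab, ae, af, bc, be, bi, bj, cd, ce, ch, de, dg, ef, eh, ei, gi, hi, hj, ij
  2-simplices (9): abe, aef, bce, bei, bij, cde, ceh, ehi, hij

so the chain groups are C_0 ≅ Z^10, C_1 ≅ Z^19, C_2 ≅ Z^9.

∂_1: C_1 → C_0 is given by ∂[p,q] = [q] − [p]. For instance
  ∂ch = h − c.
The 10×19 boundary matrix has rank 9 and Smith normal form diag(1,1,1,1,1,1,1,1,1).

The boundary map ∂_2: C_2 → C_1 maps a triangle to the signed sum of its edges. For instance
  ∂ceh = eh − ch + ce,
  ∂bij = ij − bj + bi.
The resulting 19×9 matrix has rank 9, and its Smith normal form has invariant factors (1,1,1,1,1,1,1,1,1).

Computing H_k = (kernel of ∂_k) / (image of ∂_{k+1}):

  H_2: rank ker ∂_2 − rank ∂_3 = (9 − 9) − 0 = 0, and there is no ∂_3, so H_2 ≅ 0.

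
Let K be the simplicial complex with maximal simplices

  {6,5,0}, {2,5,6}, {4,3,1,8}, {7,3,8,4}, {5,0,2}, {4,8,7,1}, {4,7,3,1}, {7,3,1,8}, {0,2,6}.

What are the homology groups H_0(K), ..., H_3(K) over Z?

H_0 = Z^2,  H_1 = 0,  H_2 = Z,  H_3 = Z.

Take the total order 0 < 1 < 2 < 3 < 4 < 5 < 6 < 7 < 8 on the vertex set. Then K (dimension 3) consists of the simplices:

  0-simplices (9): [0], [1], [2], [3], [4], [5], [6], [7], [8]
  1-simplices (16): [0,2], [0,5], [0,6], [1,3], [1,4], [1,7], [1,8], [2,5], [2,6], [3,4], [3,7], [3,8], [4,7], [4,8], [5,6], [7,8]
  2-simplices (14): [0,2,5], [0,2,6], [0,5,6], [1,3,4], [1,3,7], [1,3,8], [1,4,7], [1,4,8], [1,7,8], [2,5,6], [3,4,7], [3,4,8], [3,7,8], [4,7,8]
  3-simplices (5): [1,3,4,7], [1,3,4,8], [1,3,7,8], [1,4,7,8], [3,4,7,8]

Hence C_0 ≅ Z^9, C_1 ≅ Z^16, C_2 ≅ Z^14, C_3 ≅ Z^5.

Boundary ∂_1: C_1 → C_0 maps an edge to its endpoints' difference, ∂[p,q] = q − p. For instance
  ∂[1,7] = [7] − [1].
This gives a 9×16 integer matrix of rank 7; reducing to Smith normal form yields diagonal entries (1,1,1,1,1,1,1).

The boundary map ∂_2: C_2 → C_1 sends each 2-simplex [p,q,r] to [q,r] − [p,r] + [p,q]. For instance
  ∂[0,2,5] = [2,5] − [0,5] + [0,2],
  ∂[3,4,8] = [4,8] − [3,8] + [3,4].
The 16×14 boundary matrix has rank 9 and Smith normal form diag(1,1,1,1,1,1,1,1,1).

Boundary ∂_3: C_3 → C_2 sends each 3-simplex σ to the alternating sum Σ_i (−1)^i (σ with its i-th vertex removed). For instance
  ∂[1,3,4,7] = [3,4,7] − [1,4,7] + [1,3,7] − [1,3,4],
  ∂[1,3,7,8] = [3,7,8] − [1,7,8] + [1,3,8] − [1,3,7].
The 14×5 boundary matrix has rank 4 and Smith normal form diag(1,1,1,1).

Computing H_k = (kernel of ∂_k) / (image of ∂_{k+1}):

  H_0: rank C_0 − rank ∂_1 = 9 − 7 = 2, and the invariant factors of ∂_1 are all 1, so H_0 ≅ Z^2.
  H_1: rank ker ∂_1 − rank ∂_2 = (16 − 7) − 9 = 0, and the invariant factors of ∂_2 are all 1, so H_1 ≅ 0.
  H_2: rank ker ∂_2 − rank ∂_3 = (14 − 9) − 4 = 1, and the invariant factors of ∂_3 are all 1, so H_2 ≅ Z.
  H_3: rank ker ∂_3 − rank ∂_4 = (5 − 4) − 0 = 1, and there is no ∂_4, so H_3 ≅ Z.

As a check, the Euler characteristic is 9 − 16 + 14 − 5 = 2, which agrees with 2 − 0 + 1 − 1 = 2.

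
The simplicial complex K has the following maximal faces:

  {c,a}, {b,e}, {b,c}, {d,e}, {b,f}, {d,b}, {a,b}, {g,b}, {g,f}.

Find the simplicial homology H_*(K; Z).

H_0 ≅ Z,  H_1 ≅ Z^3.

Fix the vertex order a < b < c < d < e < f < g and write every simplex with vertices in increasing order. Then dim K = 1 and the simplices of K are:

  0-simplices (7): a, b, c, d, e, f, g
  1-simplices (9): ab, ac, bc, bd, be, bf, bg, de, fg

giving chain groups C_0 ≅ Z^7, C_1 ≅ Z^9.

The boundary map ∂_1: C_1 → C_0 sends each edge [p,q] (with p < q) to q − p. For instance
  ∂ac = c − a.
The resulting 7×9 matrix has rank 6, and its Smith normal form has invariant factors (1,1,1,1,1,1).

Now H_k = ker ∂_k / im ∂_{k+1}, so:

  H_0: rank C_0 − rank ∂_1 = 7 − 6 = 1, and the invariant factors of ∂_1 are all 1, so H_0 = Z.
  H_1: rank ker ∂_1 − rank ∂_2 = (9 − 6) − 0 = 3, and there is no ∂_2, so H_1 = Z^3.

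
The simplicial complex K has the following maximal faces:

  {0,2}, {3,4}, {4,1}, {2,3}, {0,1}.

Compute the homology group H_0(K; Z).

K has 5 vertices, 5 edges.
rank ∂_0 = 0, rank ∂_1 = 4 ⇒ b_0 = 5 − 0 − 4 = 1; all invariant factors of ∂_1 are 1 so no torsion. So H_0 ≅ Z.

H_0 = Z.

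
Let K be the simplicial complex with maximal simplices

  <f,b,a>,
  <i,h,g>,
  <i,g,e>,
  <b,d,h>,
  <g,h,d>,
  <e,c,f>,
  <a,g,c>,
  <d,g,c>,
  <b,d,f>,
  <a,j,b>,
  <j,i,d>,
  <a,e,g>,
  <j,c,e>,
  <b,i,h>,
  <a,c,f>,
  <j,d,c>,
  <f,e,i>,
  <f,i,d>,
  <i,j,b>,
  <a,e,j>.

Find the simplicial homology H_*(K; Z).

H_0 = Z,  H_1 = Z ⊕ Z_2,  H_2 = 0.

We work with the vertex ordering a < b < c < d < e < f < g < h < i < j. The simplices of K, each written with vertices in increasing order, are:

  0-simplices (10): a, b, c, d, e, f, g, h, i, j
  1-simplices (30): ab, ac, ae, af, ag, aj, bd, bf, bh, bi, bj, cd, ce, cf, cg, cj, df, dg, dh, di, dj, ef, eg, ei, ej, fi, gh, gi, hi, ij
  2-simplices (20): abf, abj, acf, acg, aeg, aej, bdf, bdh, bhi, bij, cdg, cdj, cef, cej, dfi, dgh, dij, efi, egi, ghi

Hence C_0 ≅ Z^10, C_1 ≅ Z^30, C_2 ≅ Z^20.

The boundary map ∂_1: C_1 → C_0 maps an edge to its endpoints' difference, ∂[p,q] = q − p.
This gives a 10×30 integer matrix of rank 9; reducing to Smith normal form yields diagonal entries (1,1,1,1,1,1,1,1,1).

The boundary map ∂_2: C_2 → C_1 maps a triangle to the signed sum of its edges. For instance
  ∂cdg = dg − cg + cd,
  ∂bdf = df − bf + bd.
The 30×20 boundary matrix has rank 20 and Smith normal form diag(1,1,1,1,1,1,1,1,1,1,1,1,1,1,1,1,1,1,1,2).

From H_k ≅ ker(∂_k) / im(∂_{k+1}) we obtain:

  H_0: rank C_0 − rank ∂_1 = 10 − 9 = 1, and the invariant factors of ∂_1 are all 1, so H_0 ≅ Z.
  H_1: rank ker ∂_1 − rank ∂_2 = (30 − 9) − 20 = 1, and ∂_2 has invariant factor 2 > 1, so H_1 ≅ Z ⊕ Z_2.
  H_2: rank ker ∂_2 − rank ∂_3 = (20 − 20) − 0 = 0, and there is no ∂_3, so H_2 ≅ 0.

As a check, the Euler characteristic is 10 − 30 + 20 = 0, which agrees with 1 − 1 + 0 = 0.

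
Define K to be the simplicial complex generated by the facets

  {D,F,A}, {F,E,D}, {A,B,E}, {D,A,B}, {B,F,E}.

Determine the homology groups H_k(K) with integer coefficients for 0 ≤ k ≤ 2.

H_0 = Z,  H_1 = Z,  H_2 = 0.

Take the total order A < B < D < E < F on the vertex set. Then K (dimension 2) consists of the simplices:

  0-simplices (5): A, B, D, E, F
  1-simplices (10): AB, AD, AE, AF, BD, BE, BF, DE, DF, EF
  2-simplices (5): ABD, ABE, ADF, BEF, DEF

giving chain groups C_0 ≅ Z^5, C_1 ≅ Z^10, C_2 ≅ Z^5.

∂_1: C_1 → C_0 sends each edge [p,q] (with p < q) to q − p. For instance
  ∂AB = B − A.
This gives a 5×10 integer matrix of rank 4; reducing to Smith normal form yields diagonal entries (1,1,1,1).

∂_2: C_2 → C_1 sends each 2-simplex [p,q,r] to [q,r] − [p,r] + [p,q]. For instance
  ∂ABE = BE − AE + AB,
  ∂DEF = EF − DF + DE.
The 10×5 boundary matrix has rank 5 and Smith normal form diag(1,1,1,1,1).

Now H_k = ker ∂_k / im ∂_{k+1}, so:

  H_0: rank C_0 − rank ∂_1 = 5 − 4 = 1, and the invariant factors of ∂_1 are all 1, so H_0 ≅ Z.
  H_1: rank ker ∂_1 − rank ∂_2 = (10 − 4) − 5 = 1, and the invariant factors of ∂_2 are all 1, so H_1 ≅ Z.
  H_2: rank ker ∂_2 − rank ∂_3 = (5 − 5) − 0 = 0, and there is no ∂_3, so H_2 ≅ 0.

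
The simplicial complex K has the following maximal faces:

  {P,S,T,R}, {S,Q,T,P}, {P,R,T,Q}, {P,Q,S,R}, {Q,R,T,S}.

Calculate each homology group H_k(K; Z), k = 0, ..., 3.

Take the total order P < Q < R < S < T on the vertex set. Then K (dimension 3) consists of the simplices:

  0-simplices (5): P, Q, R, S, T
  1-simplices (10): PQ, PR, PS, PT, QR, QS, QT, RS, RT, ST
  2-simplices (10): PQR, PQS, PQT, PRS, PRT, PST, QRS, QRT, QST, RST
  3-simplices (5): PQRS, PQRT, PQST, PRST, QRST

giving chain groups C_0 ≅ Z^5, C_1 ≅ Z^10, C_2 ≅ Z^10, C_3 ≅ Z^5.

Boundary ∂_1: C_1 → C_0 maps an edge to its endpoints' difference, ∂[p,q] = q − p. For instance
  ∂QS = S − Q.
This gives a 5×10 integer matrix of rank 4; reducing to Smith normal form yields diagonal entries (1,1,1,1).

∂_2: C_2 → C_1 maps a triangle to the signed sum of its edges. For instance
  ∂QRS = RS − QS + QR,
  ∂PRT = RT − PT + PR.
As a 10×10 matrix over Z this has rank 6, with invariant factors (1,1,1,1,1,1).

∂_3: C_3 → C_2 sends each 3-simplex σ to the alternating sum Σ_i (−1)^i (σ with its i-th vertex removed). For instance
  ∂PQRS = QRS − PRS + PQS − PQR,
  ∂PQRT = QRT − PRT + PQT − PQR.
The resulting 10×5 matrix has rank 4, and its Smith normal form has invariant factors (1,1,1,1).

Reading off H_k = ker ∂_k / im ∂_{k+1}:

  H_0: rank C_0 − rank ∂_1 = 5 − 4 = 1, and the invariant factors of ∂_1 are all 1, so H_0 ≅ Z.
  H_1: rank ker ∂_1 − rank ∂_2 = (10 − 4) − 6 = 0, and the invariant factors of ∂_2 are all 1, so H_1 ≅ 0.
  H_2: rank ker ∂_2 − rank ∂_3 = (10 − 6) − 4 = 0, and the invariant factors of ∂_3 are all 1, so H_2 ≅ 0.
  H_3: rank ker ∂_3 − rank ∂_4 = (5 − 4) − 0 = 1, and there is no ∂_4, so H_3 ≅ Z.

As a check, the Euler characteristic is 5 − 10 + 10 − 5 = 0, which agrees with 1 − 0 + 0 − 1 = 0.

H_0 ≅ Z,  H_1 = 0,  H_2 = 0,  H_3 ≅ Z.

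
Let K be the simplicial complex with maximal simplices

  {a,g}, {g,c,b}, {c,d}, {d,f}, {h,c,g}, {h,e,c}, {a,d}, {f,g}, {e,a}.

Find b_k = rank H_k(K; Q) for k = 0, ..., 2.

Take the total order a < b < c < d < e < f < g < h on the vertex set. Then K (dimension 2) consists of the simplices:

  0-simplices (8): a, b, c, d, e, f, g, h
  1-simplices (13): ad, ae, ag, bc, bg, cd, ce, cg, ch, df, eh, fg, gh
  2-simplices (3): bcg, ceh, cgh

giving chain groups C_0 ≅ Z^8, C_1 ≅ Z^13, C_2 ≅ Z^3.

The boundary map ∂_1: C_1 → C_0 maps an edge to its endpoints' difference, ∂[p,q] = q − p. For instance
  ∂bc = c − b.
As a 8×13 matrix over Z this has rank 7, with invariant factors (1,1,1,1,1,1,1).

The boundary map ∂_2: C_2 → C_1 sends each 2-simplex [p,q,r] to [q,r] − [p,r] + [p,q]. For instance
  ∂ceh = eh − ch + ce,
  ∂bcg = cg − bg + bc.
This gives a 13×3 integer matrix of rank 3; reducing to Smith normal form yields diagonal entries (1,1,1).

Now H_k = ker ∂_k / im ∂_{k+1}, so:

  H_0: rank C_0 − rank ∂_1 = 8 − 7 = 1, and the invariant factors of ∂_1 are all 1, so H_0 ≅ Z.
  H_1: rank ker ∂_1 − rank ∂_2 = (13 − 7) − 3 = 3, and the invariant factors of ∂_2 are all 1, so H_1 ≅ Z^3.
  H_2: rank ker ∂_2 − rank ∂_3 = (3 − 3) − 0 = 0, and there is no ∂_3, so H_2 ≅ 0.

Hence the Betti numbers are b_0 = 1, b_1 = 3, b_2 = 0.

b_0 = 1, b_1 = 3, b_2 = 0.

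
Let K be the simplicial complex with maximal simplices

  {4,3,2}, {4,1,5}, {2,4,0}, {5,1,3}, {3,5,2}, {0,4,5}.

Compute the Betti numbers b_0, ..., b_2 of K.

Order the vertices as 0 < 1 < 2 < 3 < 4 < 5. Listing each simplex with vertices in this order, K has dimension 2 with simplices:

  0-simplices (6): [0], [1], [2], [3], [4], [5]
  1-simplices (12): [0,2], [0,4], [0,5], [1,3], [1,4], [1,5], [2,3], [2,4], [2,5], [3,4], [3,5], [4,5]
  2-simplices (6): [0,2,4], [0,4,5], [1,3,5], [1,4,5], [2,3,4], [2,3,5]

giving chain groups C_0 ≅ Z^6, C_1 ≅ Z^12, C_2 ≅ Z^6.

∂_1: C_1 → C_0 is given by ∂[p,q] = [q] − [p]. For instance
  ∂[3,4] = [4] − [3].
The resulting 6×12 matrix has rank 5, and its Smith normal form has invariant factors (1,1,1,1,1).

The boundary map ∂_2: C_2 → C_1 acts by ∂[p,q,r] = [q,r] − [p,r] + [p,q]. For instance
  ∂[2,3,4] = [3,4] − [2,4] + [2,3],
  ∂[1,4,5] = [4,5] − [1,5] + [1,4].
The resulting 12×6 matrix has rank 6, and its Smith normal form has invariant factors (1,1,1,1,1,1).

Reading off H_k = ker ∂_k / im ∂_{k+1}:

  H_0: rank C_0 − rank ∂_1 = 6 − 5 = 1, and the invariant factors of ∂_1 are all 1, so H_0 ≅ Z.
  H_1: rank ker ∂_1 − rank ∂_2 = (12 − 5) − 6 = 1, and the invariant factors of ∂_2 are all 1, so H_1 ≅ Z.
  H_2: rank ker ∂_2 − rank ∂_3 = (6 − 6) − 0 = 0, and there is no ∂_3, so H_2 ≅ 0.

Hence the Betti numbers are b_0 = 1, b_1 = 1, b_2 = 0.

b_0 = 1, b_1 = 1, b_2 = 0.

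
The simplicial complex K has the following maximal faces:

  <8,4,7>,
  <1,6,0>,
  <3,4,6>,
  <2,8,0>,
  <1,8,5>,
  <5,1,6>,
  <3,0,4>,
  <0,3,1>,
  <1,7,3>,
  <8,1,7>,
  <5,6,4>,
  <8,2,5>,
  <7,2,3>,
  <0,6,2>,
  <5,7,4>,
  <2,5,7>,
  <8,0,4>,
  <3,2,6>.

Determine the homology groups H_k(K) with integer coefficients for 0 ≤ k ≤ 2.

H_0 ≅ Z,  H_1 ≅ Z ⊕ Z/2,  H_2 = 0.

Fix the vertex order 0 < 1 < 2 < 3 < 4 < 5 < 6 < 7 < 8 and write every simplex with vertices in increasing order. Then dim K = 2 and the simplices of K are:

  0-simplices (9): [0], [1], [2], [3], [4], [5], [6], [7], [8]
  1-simplices (27): (27 of them)
  2-simplices (18): [0,1,3], [0,1,6], [0,2,6], [0,2,8], [0,3,4], [0,4,8], [1,3,7], [1,5,6], [1,5,8], [1,7,8], [2,3,6], [2,3,7], [2,5,7], [2,5,8], [3,4,6], [4,5,6], [4,5,7], [4,7,8]

Hence C_0 ≅ Z^9, C_1 ≅ Z^27, C_2 ≅ Z^18.

Boundary ∂_1: C_1 → C_0 is given by ∂[p,q] = [q] − [p].
This gives a 9×27 integer matrix of rank 8; reducing to Smith normal form yields diagonal entries (1,1,1,1,1,1,1,1).

Boundary ∂_2: C_2 → C_1 maps a triangle to the signed sum of its edges. For instance
  ∂[4,5,7] = [5,7] − [4,7] + [4,5],
  ∂[1,7,8] = [7,8] − [1,8] + [1,7].
The 27×18 boundary matrix has rank 18 and Smith normal form diag(1,1,1,1,1,1,1,1,1,1,1,1,1,1,1,1,1,2).

From H_k ≅ ker(∂_k) / im(∂_{k+1}) we obtain:

  H_0: rank C_0 − rank ∂_1 = 9 − 8 = 1, and the invariant factors of ∂_1 are all 1, so H_0 ≅ Z.
  H_1: rank ker ∂_1 − rank ∂_2 = (27 − 8) − 18 = 1, and ∂_2 has invariant factor 2 > 1, so H_1 ≅ Z ⊕ Z/2.
  H_2: rank ker ∂_2 − rank ∂_3 = (18 − 18) − 0 = 0, and there is no ∂_3, so H_2 ≅ 0.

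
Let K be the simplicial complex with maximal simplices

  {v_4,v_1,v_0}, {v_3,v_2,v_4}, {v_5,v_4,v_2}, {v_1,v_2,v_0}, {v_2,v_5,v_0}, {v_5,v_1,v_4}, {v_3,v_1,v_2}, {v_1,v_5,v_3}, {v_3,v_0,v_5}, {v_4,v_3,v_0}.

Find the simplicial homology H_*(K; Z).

H_0 = Z,  H_1 = Z_2,  H_2 = 0.

K has 6 vertices, 15 edges, 10 triangles.
rank ∂_0 = 0, rank ∂_1 = 5 ⇒ b_0 = 6 − 0 − 5 = 1; all invariant factors of ∂_1 are 1 so no torsion. So H_0 ≅ Z.
rank ∂_1 = 5, rank ∂_2 = 10 ⇒ b_1 = 15 − 5 − 10 = 0; ∂_2 has invariant factor(s) [2] giving torsion. So H_1 ≅ Z_2.
rank ∂_2 = 10, rank ∂_3 = 0 ⇒ b_2 = 10 − 10 − 0 = 0. So H_2 ≅ 0.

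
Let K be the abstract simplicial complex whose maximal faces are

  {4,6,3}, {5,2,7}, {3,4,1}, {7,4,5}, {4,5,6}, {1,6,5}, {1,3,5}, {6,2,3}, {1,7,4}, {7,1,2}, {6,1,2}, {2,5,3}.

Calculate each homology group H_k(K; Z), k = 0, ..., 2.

Fix the vertex order 1 < 2 < 3 < 4 < 5 < 6 < 7 and write every simplex with vertices in increasing order. Then dim K = 2 and the simplices of K are:

  0-simplices (7): [1], [2], [3], [4], [5], [6], [7]
  1-simplices (18): [1,2], [1,3], [1,4], [1,5], [1,6], [1,7], [2,3], [2,5], [2,6], [2,7], [3,4], [3,5], [3,6], [4,5], [4,6], [4,7], [5,6], [5,7]
  2-simplices (12): [1,2,6], [1,2,7], [1,3,4], [1,3,5], [1,4,7], [1,5,6], [2,3,5], [2,3,6], [2,5,7], [3,4,6], [4,5,6], [4,5,7]

so the chain groups are C_0 ≅ Z^7, C_1 ≅ Z^18, C_2 ≅ Z^12.

Boundary ∂_1: C_1 → C_0 maps an edge to its endpoints' difference, ∂[p,q] = q − p.
This gives a 7×18 integer matrix of rank 6; reducing to Smith normal form yields diagonal entries (1,1,1,1,1,1).

∂_2: C_2 → C_1 maps a triangle to the signed sum of its edges. For instance
  ∂[4,5,7] = [5,7] − [4,7] + [4,5],
  ∂[1,3,4] = [3,4] − [1,4] + [1,3].
The 18×12 boundary matrix has rank 12 and Smith normal form diag(1,1,1,1,1,1,1,1,1,1,1,2).

From H_k ≅ ker(∂_k) / im(∂_{k+1}) we obtain:

  H_0: rank C_0 − rank ∂_1 = 7 − 6 = 1, and the invariant factors of ∂_1 are all 1, so H_0 ≅ Z.
  H_1: rank ker ∂_1 − rank ∂_2 = (18 − 6) − 12 = 0, and ∂_2 has invariant factor 2 > 1, so H_1 ≅ Z/2.
  H_2: rank ker ∂_2 − rank ∂_3 = (12 − 12) − 0 = 0, and there is no ∂_3, so H_2 ≅ 0.

H_0 = Z,  H_1 = Z/2,  H_2 = 0.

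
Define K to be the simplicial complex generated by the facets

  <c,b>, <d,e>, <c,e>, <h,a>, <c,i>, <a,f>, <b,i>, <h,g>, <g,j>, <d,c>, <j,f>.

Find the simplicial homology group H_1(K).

Fix the vertex order a < b < c < d < e < f < g < h < i < j and write every simplex with vertices in increasing order. Then dim K = 1 and the simplices of K are:

  0-simplices (10): a, b, c, d, e, f, g, h, i, j
  1-simplices (11): af, ah, bc, bi, cd, ce, ci, de, fj, gh, gj

so the chain groups are C_0 ≅ Z^10, C_1 ≅ Z^11.

The boundary map ∂_1: C_1 → C_0 is given by ∂[p,q] = [q] − [p]. For instance
  ∂ah = h − a.
This gives a 10×11 integer matrix of rank 8; reducing to Smith normal form yields diagonal entries (1,1,1,1,1,1,1,1).

From H_k ≅ ker(∂_k) / im(∂_{k+1}) we obtain:

  H_1: rank ker ∂_1 − rank ∂_2 = (11 − 8) − 0 = 3, and there is no ∂_2, so H_1 ≅ Z^3.

H_1 = Z^3.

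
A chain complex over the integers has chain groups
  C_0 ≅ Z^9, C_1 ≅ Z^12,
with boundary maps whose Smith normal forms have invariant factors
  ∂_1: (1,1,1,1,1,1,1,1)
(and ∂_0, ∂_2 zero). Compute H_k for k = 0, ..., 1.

H_0 = Z,  H_1 = Z^4.

H_0: b_0 = 9 − 0 − 8 = 1; torsion from ∂_1 factors > 1: none. So H_0 = Z.
H_1: b_1 = 12 − 8 − 0 = 4; torsion from ∂_2 factors > 1: none. So H_1 = Z^4.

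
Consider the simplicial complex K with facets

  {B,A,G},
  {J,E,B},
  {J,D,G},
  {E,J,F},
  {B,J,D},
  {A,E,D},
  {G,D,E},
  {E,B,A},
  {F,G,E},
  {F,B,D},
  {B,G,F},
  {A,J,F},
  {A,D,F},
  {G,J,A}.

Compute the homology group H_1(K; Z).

Fix the vertex order A < B < D < E < F < G < J and write every simplex with vertices in increasing order. Then dim K = 2 and the simplices of K are:

  0-simplices (7): A, B, D, E, F, G, J
  1-simplices (21): AB, AD, AE, AF, AG, AJ, BD, BE, BF, BG, BJ, DE, DF, DG, DJ, EF, EG, EJ, FG, FJ, GJ
  2-simplices (14): ABE, ABG, ADE, ADF, AFJ, AGJ, BDF, BDJ, BEJ, BFG, DEG, DGJ, EFG, EFJ

Hence C_0 ≅ Z^7, C_1 ≅ Z^21, C_2 ≅ Z^14.

∂_1: C_1 → C_0 maps an edge to its endpoints' difference, ∂[p,q] = q − p.
The resulting 7×21 matrix has rank 6, and its Smith normal form has invariant factors (1,1,1,1,1,1).

Boundary ∂_2: C_2 → C_1 sends each 2-simplex [p,q,r] to [q,r] − [p,r] + [p,q]. For instance
  ∂DEG = EG − DG + DE,
  ∂EFJ = FJ − EJ + EF.
The 21×14 boundary matrix has rank 13 and Smith normal form diag(1,1,1,1,1,1,1,1,1,1,1,1,1).

Reading off H_k = ker ∂_k / im ∂_{k+1}:

  H_1: rank ker ∂_1 − rank ∂_2 = (21 − 6) − 13 = 2, and the invariant factors of ∂_2 are all 1, so H_1 ≅ Z^2.

(K is a triangulation of the torus T^2.)

H_1 ≅ Z^2.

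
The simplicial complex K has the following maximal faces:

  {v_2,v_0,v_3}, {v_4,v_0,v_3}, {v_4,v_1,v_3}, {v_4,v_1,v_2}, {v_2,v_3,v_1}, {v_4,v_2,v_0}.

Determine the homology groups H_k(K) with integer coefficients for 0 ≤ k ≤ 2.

H_0 = Z,  H_1 = 0,  H_2 = Z.

Fix the vertex order v_0 < v_1 < v_2 < v_3 < v_4 and write every simplex with vertices in increasing order. Then dim K = 2 and the simplices of K are:

  0-simplices (5): [v_0], [v_1], [v_2], [v_3], [v_4]
  1-simplices (9): [v_0,v_2], [v_0,v_3], [v_0,v_4], [v_1,v_2], [v_1,v_3], [v_1,v_4], [v_2,v_3], [v_2,v_4], [v_3,v_4]
  2-simplices (6): [v_0,v_2,v_3], [v_0,v_2,v_4], [v_0,v_3,v_4], [v_1,v_2,v_3], [v_1,v_2,v_4], [v_1,v_3,v_4]

so the chain groups are C_0 ≅ Z^5, C_1 ≅ Z^9, C_2 ≅ Z^6.

Boundary ∂_1: C_1 → C_0 is given by ∂[p,q] = [q] − [p]. For instance
  ∂[v_1,v_4] = [v_4] − [v_1].
The resulting 5×9 matrix has rank 4, and its Smith normal form has invariant factors (1,1,1,1).

∂_2: C_2 → C_1 acts by ∂[p,q,r] = [q,r] − [p,r] + [p,q]. For instance
  ∂[v_0,v_3,v_4] = [v_3,v_4] − [v_0,v_4] + [v_0,v_3],
  ∂[v_0,v_2,v_3] = [v_2,v_3] − [v_0,v_3] + [v_0,v_2].
The 9×6 boundary matrix has rank 5 and Smith normal form diag(1,1,1,1,1).

From H_k ≅ ker(∂_k) / im(∂_{k+1}) we obtain:

  H_0: rank C_0 − rank ∂_1 = 5 − 4 = 1, and the invariant factors of ∂_1 are all 1, so H_0 = Z.
  H_1: rank ker ∂_1 − rank ∂_2 = (9 − 4) − 5 = 0, and the invariant factors of ∂_2 are all 1, so H_1 = 0.
  H_2: rank ker ∂_2 − rank ∂_3 = (6 − 5) − 0 = 1, and there is no ∂_3, so H_2 = Z.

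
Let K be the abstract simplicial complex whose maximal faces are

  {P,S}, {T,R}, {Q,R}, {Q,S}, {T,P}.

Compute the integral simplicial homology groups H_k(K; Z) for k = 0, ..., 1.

K has 5 vertices, 5 edges.
rank ∂_0 = 0, rank ∂_1 = 4 ⇒ b_0 = 5 − 0 − 4 = 1; all invariant factors of ∂_1 are 1 so no torsion. So H_0 = Z.
rank ∂_1 = 4, rank ∂_2 = 0 ⇒ b_1 = 5 − 4 − 0 = 1. So H_1 = Z.

H_0 ≅ Z,  H_1 ≅ Z.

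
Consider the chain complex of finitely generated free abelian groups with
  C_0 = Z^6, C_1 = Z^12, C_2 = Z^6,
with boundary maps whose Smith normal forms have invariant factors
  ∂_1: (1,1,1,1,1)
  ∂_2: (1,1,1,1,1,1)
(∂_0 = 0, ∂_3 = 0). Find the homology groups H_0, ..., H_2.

H_0: b_0 = 6 − 0 − 5 = 1; torsion from ∂_1 factors > 1: none. So H_0 = Z.
H_1: b_1 = 12 − 5 − 6 = 1; torsion from ∂_2 factors > 1: none. So H_1 = Z.
H_2: b_2 = 6 − 6 − 0 = 0; torsion from ∂_3 factors > 1: none. So H_2 = 0.

H_0 = Z,  H_1 = Z,  H_2 = 0.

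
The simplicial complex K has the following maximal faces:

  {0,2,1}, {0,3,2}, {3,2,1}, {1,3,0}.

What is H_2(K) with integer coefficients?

H_2 ≅ Z.

Order the vertices as 0 < 1 < 2 < 3. Listing each simplex with vertices in this order, K has dimension 2 with simplices:

  0-simplices (4): [0], [1], [2], [3]
  1-simplices (6): [0,1], [0,2], [0,3], [1,2], [1,3], [2,3]
  2-simplices (4): [0,1,2], [0,1,3], [0,2,3], [1,2,3]

so the chain groups are C_0 ≅ Z^4, C_1 ≅ Z^6, C_2 ≅ Z^4.

Boundary ∂_1: C_1 → C_0 maps an edge to its endpoints' difference, ∂[p,q] = q − p. For instance
  ∂[0,2] = [2] − [0].
The 4×6 boundary matrix has rank 3 and Smith normal form diag(1,1,1).

Boundary ∂_2: C_2 → C_1 acts by ∂[p,q,r] = [q,r] − [p,r] + [p,q]. For instance
  ∂[0,2,3] = [2,3] − [0,3] + [0,2],
  ∂[0,1,3] = [1,3] − [0,3] + [0,1].
As a 6×4 matrix over Z this has rank 3, with invariant factors (1,1,1).

From H_k ≅ ker(∂_k) / im(∂_{k+1}) we obtain:

  H_2: rank ker ∂_2 − rank ∂_3 = (4 − 3) − 0 = 1, and there is no ∂_3, so H_2 ≅ Z.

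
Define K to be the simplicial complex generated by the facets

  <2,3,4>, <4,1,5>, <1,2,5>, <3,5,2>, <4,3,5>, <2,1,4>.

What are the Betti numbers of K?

b_0 = 1, b_1 = 0, b_2 = 1.

Take the total order 1 < 2 < 3 < 4 < 5 on the vertex set. Then K (dimension 2) consists of the simplices:

  0-simplices (5): [1], [2], [3], [4], [5]
  1-simplices (9): [1,2], [1,4], [1,5], [2,3], [2,4], [2,5], [3,4], [3,5], [4,5]
  2-simplices (6): [1,2,4], [1,2,5], [1,4,5], [2,3,4], [2,3,5], [3,4,5]

giving chain groups C_0 ≅ Z^5, C_1 ≅ Z^9, C_2 ≅ Z^6.

∂_1: C_1 → C_0 sends each edge [p,q] (with p < q) to q − p. For instance
  ∂[2,3] = [3] − [2].
The resulting 5×9 matrix has rank 4, and its Smith normal form has invariant factors (1,1,1,1).

∂_2: C_2 → C_1 sends each 2-simplex [p,q,r] to [q,r] − [p,r] + [p,q]. For instance
  ∂[1,2,5] = [2,5] − [1,5] + [1,2],
  ∂[2,3,4] = [3,4] − [2,4] + [2,3].
The resulting 9×6 matrix has rank 5, and its Smith normal form has invariant factors (1,1,1,1,1).

From H_k ≅ ker(∂_k) / im(∂_{k+1}) we obtain:

  H_0: rank C_0 − rank ∂_1 = 5 − 4 = 1, and the invariant factors of ∂_1 are all 1, so H_0 = Z.
  H_1: rank ker ∂_1 − rank ∂_2 = (9 − 4) − 5 = 0, and the invariant factors of ∂_2 are all 1, so H_1 = 0.
  H_2: rank ker ∂_2 − rank ∂_3 = (6 − 5) − 0 = 1, and there is no ∂_3, so H_2 = Z.

Hence the Betti numbers are b_0 = 1, b_1 = 0, b_2 = 1.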